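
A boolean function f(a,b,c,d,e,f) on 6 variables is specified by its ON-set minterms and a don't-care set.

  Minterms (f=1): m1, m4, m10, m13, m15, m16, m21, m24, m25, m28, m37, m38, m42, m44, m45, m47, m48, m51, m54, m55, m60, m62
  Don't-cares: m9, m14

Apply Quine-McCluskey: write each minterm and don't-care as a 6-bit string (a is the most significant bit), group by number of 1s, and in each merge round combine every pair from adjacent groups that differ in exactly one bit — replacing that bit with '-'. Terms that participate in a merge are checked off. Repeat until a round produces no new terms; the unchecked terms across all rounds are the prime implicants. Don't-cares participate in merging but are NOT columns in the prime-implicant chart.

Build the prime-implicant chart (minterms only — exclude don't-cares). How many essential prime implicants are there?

9

[col 0] 000001*, 000100, 001001*, 001010*, 001101*, 001110*, 001111*, 010000*, 010101, 011000*, 011001*, 011100*, 100101*, 100110*, 101010*, 101100*, 101101*, 101111*, 110000*, 110011*, 110110*, 110111*, 111100*, 111110*
[col 1] -01010, -01101*, -01111*, -10000, -11100, 0-1001, 00-001, 001-01, 001-10, 0011-1*, 00111-, 01-000, 011-00, 01100-, 1-0110, 1-1100, 10-101, 1011-1*, 10110-, 11-110, 110-11, 11011-, 1111-0
[col 2] -011-1
Prime implicants: -01010, -011-1, -10000, -11100, 0-1001, 00-001, 000100, 001-01, 001-10, 00111-, 01-000, 010101, 011-00, 01100-, 1-0110, 1-1100, 10-101, 10110-, 11-110, 110-11, 11011-, 1111-0
PI chart (minterm → PIs covering it):
  1 | 00-001  (sole → essential)
  4 | 000100  (sole → essential)
  10 | -01010,001-10
  13 | -011-1,001-01
  15 | -011-1,00111-
  16 | -10000,01-000
  21 | 010101  (sole → essential)
  24 | 01-000,011-00,01100-
  25 | 0-1001,01100-
  28 | -11100,011-00
  37 | 10-101  (sole → essential)
  38 | 1-0110  (sole → essential)
  42 | -01010  (sole → essential)
  44 | 1-1100,10110-
  45 | -011-1,10-101,10110-
  47 | -011-1  (sole → essential)
  48 | -10000  (sole → essential)
  51 | 110-11  (sole → essential)
  54 | 1-0110,11-110,11011-
  55 | 110-11,11011-
  60 | -11100,1-1100,1111-0
  62 | 11-110,1111-0
Essential prime implicants: -01010, -011-1, -10000, 00-001, 000100, 010101, 1-0110, 10-101, 110-11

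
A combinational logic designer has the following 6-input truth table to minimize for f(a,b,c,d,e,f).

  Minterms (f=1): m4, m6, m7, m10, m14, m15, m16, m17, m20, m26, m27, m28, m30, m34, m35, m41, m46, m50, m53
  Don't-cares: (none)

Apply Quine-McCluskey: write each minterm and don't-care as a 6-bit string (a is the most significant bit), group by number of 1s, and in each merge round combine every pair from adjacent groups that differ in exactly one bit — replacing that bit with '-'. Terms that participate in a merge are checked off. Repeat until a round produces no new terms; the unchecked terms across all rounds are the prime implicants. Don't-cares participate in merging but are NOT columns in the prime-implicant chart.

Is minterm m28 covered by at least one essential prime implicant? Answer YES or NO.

Round 0: 000100✓ 000110✓ 000111✓ 001010✓ 001110✓ 001111✓ 010000✓ 010001✓ 010100✓ 011010✓ 011011✓ 011100✓ 011110✓ 100010✓ 100011✓ 101001 101110✓ 110010✓ 110101
Round 1: -01110 0-0100 0-1010✓ 0-1110✓ 00-110✓ 00-111✓ 0001-0 00011-✓ 001-10✓ 00111-✓ 01-100 010-00 01000- 011-10✓ 01101- 0111-0 1-0010 10001-
Round 2: 0-1-10 00-11-
PIs = {-01110, 0-0100, 0-1-10, 00-11-, 0001-0, 01-100, 010-00, 01000-, 01101-, 0111-0, 1-0010, 10001-, 101001, 110101}
Coverage chart:
  m4: 0-0100,0001-0
  m6: 00-11-,0001-0
  m7: 00-11- ←essential
  m10: 0-1-10 ←essential
  m14: -01110,0-1-10,00-11-
  m15: 00-11- ←essential
  m16: 010-00,01000-
  m17: 01000- ←essential
  m20: 0-0100,01-100,010-00
  m26: 0-1-10,01101-
  m27: 01101- ←essential
  m28: 01-100,0111-0
  m30: 0-1-10,0111-0
  m34: 1-0010,10001-
  m35: 10001- ←essential
  m41: 101001 ←essential
  m46: -01110 ←essential
  m50: 1-0010 ←essential
  m53: 110101 ←essential
Essential: -01110, 0-1-10, 00-11-, 01000-, 01101-, 1-0010, 10001-, 101001, 110101

NO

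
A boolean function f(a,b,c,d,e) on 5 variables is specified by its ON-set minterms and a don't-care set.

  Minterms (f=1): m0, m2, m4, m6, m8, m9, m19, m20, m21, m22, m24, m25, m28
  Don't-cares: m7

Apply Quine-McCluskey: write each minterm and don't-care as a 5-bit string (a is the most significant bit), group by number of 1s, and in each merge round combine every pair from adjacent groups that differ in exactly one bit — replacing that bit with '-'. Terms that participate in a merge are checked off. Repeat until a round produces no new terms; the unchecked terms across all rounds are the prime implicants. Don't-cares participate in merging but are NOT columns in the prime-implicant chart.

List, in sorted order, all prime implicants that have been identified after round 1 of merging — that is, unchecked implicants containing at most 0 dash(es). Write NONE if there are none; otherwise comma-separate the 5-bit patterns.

10011

size-2^0 implicants → 00000(✓)  00010(✓)  00100(✓)  00110(✓)  00111(✓)  01000(✓)  01001(✓)  10011  10100(✓)  10101(✓)  10110(✓)  11000(✓)  11001(✓)  11100(✓)
size-2^1 implicants → -0100(✓)  -0110(✓)  -1000(✓)  -1001(✓)  0-000  00-00(✓)  00-10(✓)  000-0(✓)  001-0(✓)  0011-  0100-(✓)  1-100  101-0(✓)  1010-  11-00  1100-(✓)
size-2^2 implicants → -01-0  -100-  00--0
Unchecked terms (primes): -01-0, -100-, 0-000, 00--0, 0011-, 1-100, 10011, 1010-, 11-00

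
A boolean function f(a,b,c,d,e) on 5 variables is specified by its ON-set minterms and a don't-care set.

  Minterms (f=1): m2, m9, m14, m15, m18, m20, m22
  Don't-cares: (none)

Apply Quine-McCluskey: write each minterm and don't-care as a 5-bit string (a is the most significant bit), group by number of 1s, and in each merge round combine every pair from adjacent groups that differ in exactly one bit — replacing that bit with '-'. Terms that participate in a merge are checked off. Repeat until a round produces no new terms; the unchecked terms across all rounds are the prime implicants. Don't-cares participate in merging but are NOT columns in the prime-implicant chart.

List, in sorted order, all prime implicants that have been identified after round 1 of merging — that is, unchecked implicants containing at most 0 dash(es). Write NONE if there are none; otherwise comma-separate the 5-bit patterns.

size-2^0 implicants → 00010(✓)  01001  01110(✓)  01111(✓)  10010(✓)  10100(✓)  10110(✓)
size-2^1 implicants → -0010  0111-  10-10  101-0
Unchecked terms (primes): -0010, 01001, 0111-, 10-10, 101-0

01001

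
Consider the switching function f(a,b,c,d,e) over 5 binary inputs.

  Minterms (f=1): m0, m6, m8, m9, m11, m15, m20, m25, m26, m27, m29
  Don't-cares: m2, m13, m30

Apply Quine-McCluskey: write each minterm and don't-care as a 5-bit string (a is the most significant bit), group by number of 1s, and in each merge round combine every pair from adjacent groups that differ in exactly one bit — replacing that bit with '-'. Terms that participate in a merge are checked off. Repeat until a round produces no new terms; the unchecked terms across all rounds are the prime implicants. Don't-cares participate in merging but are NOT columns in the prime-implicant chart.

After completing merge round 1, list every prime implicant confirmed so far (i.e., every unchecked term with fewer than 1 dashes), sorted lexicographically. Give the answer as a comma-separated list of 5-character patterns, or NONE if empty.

10100

size-2^0 implicants → 00000(✓)  00010(✓)  00110(✓)  01000(✓)  01001(✓)  01011(✓)  01101(✓)  01111(✓)  10100  11001(✓)  11010(✓)  11011(✓)  11101(✓)  11110(✓)
size-2^1 implicants → -1001(✓)  -1011(✓)  -1101(✓)  0-000  00-10  000-0  01-01(✓)  01-11(✓)  010-1(✓)  0100-  011-1(✓)  11-01(✓)  11-10  110-1(✓)  1101-
size-2^2 implicants → -1-01  -10-1  01--1
Unchecked terms (primes): -1-01, -10-1, 0-000, 00-10, 000-0, 01--1, 0100-, 10100, 11-10, 1101-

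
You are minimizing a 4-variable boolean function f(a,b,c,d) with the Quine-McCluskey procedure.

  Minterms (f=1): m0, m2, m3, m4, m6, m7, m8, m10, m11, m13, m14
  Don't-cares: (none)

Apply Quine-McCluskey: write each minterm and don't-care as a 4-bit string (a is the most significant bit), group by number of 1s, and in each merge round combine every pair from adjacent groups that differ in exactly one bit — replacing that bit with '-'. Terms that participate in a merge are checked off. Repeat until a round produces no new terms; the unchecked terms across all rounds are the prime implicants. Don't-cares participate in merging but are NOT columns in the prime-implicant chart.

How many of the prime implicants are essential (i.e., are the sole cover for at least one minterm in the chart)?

Round 0: 0000✓ 0010✓ 0011✓ 0100✓ 0110✓ 0111✓ 1000✓ 1010✓ 1011✓ 1101 1110✓
Round 1: -000✓ -010✓ -011✓ -110✓ 0-00✓ 0-10✓ 0-11✓ 00-0✓ 001-✓ 01-0✓ 011-✓ 1-10✓ 10-0✓ 101-✓
Round 2: --10 -0-0 -01- 0--0 0-1-
PIs = {--10, -0-0, -01-, 0--0, 0-1-, 1101}
Coverage chart:
  m0: -0-0,0--0
  m2: --10,-0-0,-01-,0--0,0-1-
  m3: -01-,0-1-
  m4: 0--0 ←essential
  m6: --10,0--0,0-1-
  m7: 0-1- ←essential
  m8: -0-0 ←essential
  m10: --10,-0-0,-01-
  m11: -01- ←essential
  m13: 1101 ←essential
  m14: --10 ←essential
Essential: --10, -0-0, -01-, 0--0, 0-1-, 1101

6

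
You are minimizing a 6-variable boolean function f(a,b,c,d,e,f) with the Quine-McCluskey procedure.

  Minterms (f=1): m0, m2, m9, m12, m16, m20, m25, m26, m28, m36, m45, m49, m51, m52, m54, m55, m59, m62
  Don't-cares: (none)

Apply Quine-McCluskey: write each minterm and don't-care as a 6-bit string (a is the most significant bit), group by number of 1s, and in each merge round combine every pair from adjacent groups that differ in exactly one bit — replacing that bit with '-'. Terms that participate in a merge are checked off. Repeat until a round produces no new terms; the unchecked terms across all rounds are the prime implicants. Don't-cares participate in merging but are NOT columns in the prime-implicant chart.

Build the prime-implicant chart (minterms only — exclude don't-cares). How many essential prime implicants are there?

Round 0: 000000✓ 000010✓ 001001✓ 001100✓ 010000✓ 010100✓ 011001✓ 011010 011100✓ 100100✓ 101101 110001✓ 110011✓ 110100✓ 110110✓ 110111✓ 111011✓ 111110✓
Round 1: -10100 0-0000 0-1001 0-1100 0000-0 01-100 010-00 1-0100 11-011 11-110 110-11 1100-1 1101-0 11011-
PIs = {-10100, 0-0000, 0-1001, 0-1100, 0000-0, 01-100, 010-00, 011010, 1-0100, 101101, 11-011, 11-110, 110-11, 1100-1, 1101-0, 11011-}
Coverage chart:
  m0: 0-0000,0000-0
  m2: 0000-0 ←essential
  m9: 0-1001 ←essential
  m12: 0-1100 ←essential
  m16: 0-0000,010-00
  m20: -10100,01-100,010-00
  m25: 0-1001 ←essential
  m26: 011010 ←essential
  m28: 0-1100,01-100
  m36: 1-0100 ←essential
  m45: 101101 ←essential
  m49: 1100-1 ←essential
  m51: 11-011,110-11,1100-1
  m52: -10100,1-0100,1101-0
  m54: 11-110,1101-0,11011-
  m55: 110-11,11011-
  m59: 11-011 ←essential
  m62: 11-110 ←essential
Essential: 0-1001, 0-1100, 0000-0, 011010, 1-0100, 101101, 11-011, 11-110, 1100-1

9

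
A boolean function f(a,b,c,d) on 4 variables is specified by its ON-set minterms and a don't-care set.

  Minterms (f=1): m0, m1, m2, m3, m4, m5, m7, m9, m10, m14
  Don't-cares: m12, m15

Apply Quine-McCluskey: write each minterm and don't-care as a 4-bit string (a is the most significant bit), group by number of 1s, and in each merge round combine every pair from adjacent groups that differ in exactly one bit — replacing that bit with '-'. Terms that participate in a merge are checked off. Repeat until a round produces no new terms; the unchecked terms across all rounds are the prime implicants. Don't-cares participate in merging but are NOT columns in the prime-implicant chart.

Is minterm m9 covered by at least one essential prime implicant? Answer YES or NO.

YES

size-2^0 implicants → 0000(✓)  0001(✓)  0010(✓)  0011(✓)  0100(✓)  0101(✓)  0111(✓)  1001(✓)  1010(✓)  1100(✓)  1110(✓)  1111(✓)
size-2^1 implicants → -001  -010  -100  -111  0-00(✓)  0-01(✓)  0-11(✓)  00-0(✓)  00-1(✓)  000-(✓)  001-(✓)  01-1(✓)  010-(✓)  1-10  11-0  111-
size-2^2 implicants → 0--1  0-0-  00--
Unchecked terms (primes): -001, -010, -100, -111, 0--1, 0-0-, 00--, 1-10, 11-0, 111-
Minterm coverage:
  m0 ⊆ 0-0-,00--
  m1 ⊆ -001,0--1,0-0-,00--
  m2 ⊆ -010,00--
  m3 ⊆ 0--1,00--
  m4 ⊆ -100,0-0-
  m5 ⊆ 0--1,0-0-
  m7 ⊆ -111,0--1
  m9 ⊆ -001 [E]
  m10 ⊆ -010,1-10
  m14 ⊆ 1-10,11-0,111-
E = {-001}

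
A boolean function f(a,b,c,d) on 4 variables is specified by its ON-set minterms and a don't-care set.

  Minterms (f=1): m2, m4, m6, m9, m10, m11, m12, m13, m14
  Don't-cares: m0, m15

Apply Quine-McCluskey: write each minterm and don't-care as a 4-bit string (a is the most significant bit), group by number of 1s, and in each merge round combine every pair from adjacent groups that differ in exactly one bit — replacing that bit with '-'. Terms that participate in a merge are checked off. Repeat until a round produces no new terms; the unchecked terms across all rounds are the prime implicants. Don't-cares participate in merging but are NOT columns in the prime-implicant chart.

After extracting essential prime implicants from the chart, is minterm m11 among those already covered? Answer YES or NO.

YES

Round 0: 0000✓ 0010✓ 0100✓ 0110✓ 1001✓ 1010✓ 1011✓ 1100✓ 1101✓ 1110✓ 1111✓
Round 1: -010✓ -100✓ -110✓ 0-00✓ 0-10✓ 00-0✓ 01-0✓ 1-01✓ 1-10✓ 1-11✓ 10-1✓ 101-✓ 11-0✓ 11-1✓ 110-✓ 111-✓
Round 2: --10 -1-0 0--0 1--1 1-1- 11--
PIs = {--10, -1-0, 0--0, 1--1, 1-1-, 11--}
Coverage chart:
  m2: --10,0--0
  m4: -1-0,0--0
  m6: --10,-1-0,0--0
  m9: 1--1 ←essential
  m10: --10,1-1-
  m11: 1--1,1-1-
  m12: -1-0,11--
  m13: 1--1,11--
  m14: --10,-1-0,1-1-,11--
Essential: 1--1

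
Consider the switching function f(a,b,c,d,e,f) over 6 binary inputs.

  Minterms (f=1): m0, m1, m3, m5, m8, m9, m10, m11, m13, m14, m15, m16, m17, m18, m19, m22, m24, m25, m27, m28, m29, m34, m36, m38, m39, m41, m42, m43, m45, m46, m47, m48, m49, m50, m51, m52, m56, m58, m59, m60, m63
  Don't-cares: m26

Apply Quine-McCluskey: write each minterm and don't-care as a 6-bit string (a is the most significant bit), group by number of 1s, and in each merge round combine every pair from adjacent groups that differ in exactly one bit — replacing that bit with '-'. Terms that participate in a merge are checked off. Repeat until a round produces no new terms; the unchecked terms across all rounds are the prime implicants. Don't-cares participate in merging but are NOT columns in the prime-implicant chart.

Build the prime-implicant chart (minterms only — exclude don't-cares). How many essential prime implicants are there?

[col 0] 000000*, 000001*, 000011*, 000101*, 001000*, 001001*, 001010*, 001011*, 001101*, 001110*, 001111*, 010000*, 010001*, 010010*, 010011*, 010110*, 011000*, 011001*, 011010*, 011011*, 011100*, 011101*, 100010*, 100100*, 100110*, 100111*, 101001*, 101010*, 101011*, 101101*, 101110*, 101111*, 110000*, 110001*, 110010*, 110011*, 110100*, 111000*, 111010*, 111011*, 111100*, 111111*
[col 1] -01001*, -01010*, -01011*, -01101*, -01110*, -01111*, -10000*, -10001*, -10010*, -10011*, -11000*, -11010*, -11011*, -11100*, 0-0000*, 0-0001*, 0-0011*, 0-1000*, 0-1001*, 0-1010*, 0-1011*, 0-1101*, 00-000*, 00-001*, 00-011*, 00-101*, 000-01*, 0000-1*, 00000-*, 001-01*, 001-10*, 001-11*, 0010-0*, 0010-1*, 00100-*, 00101-*, 0011-1*, 00111-*, 01-000*, 01-001*, 01-010*, 01-011*, 010-10, 0100-0*, 0100-1*, 01000-*, 01001-*, 011-00*, 011-01*, 0110-0*, 0110-1*, 01100-*, 01101-*, 01110-*, 1-0010*, 1-0100, 1-1010*, 1-1011*, 1-1111*, 10-010*, 10-110*, 10-111*, 100-10*, 1001-0, 10011-*, 101-01*, 101-10*, 101-11*, 1010-1*, 10101-*, 1011-1*, 10111-*, 11-000*, 11-010*, 11-011*, 11-100*, 110-00*, 1100-0*, 1100-1*, 11000-*, 11001-*, 111-00*, 111-11*, 1110-0*, 11101-*
[col 2] --1010*, --1011*, -01-01*, -01-10*, -01-11*, -010-1*, -0101-*, -011-1*, -0111-*, -1-000*, -1-010*, -1-011*, -100-0*, -100-1*, -1000-*, -1001-*, -11-00, -110-0*, -1101-*, 0--000*, 0--001*, 0--011*, 0-00-1*, 0-000-*, 0-1-01, 0-10-0*, 0-10-1*, 0-100-*, 0-101-*, 00--01, 00-0-1*, 00-00-*, 001--1*, 001-1-*, 0010--*, 01-0-0*, 01-0-1*, 01-00-*, 01-01-*, 0100--*, 011-0-, 0110--*, 1--010, 1-1-11, 1-101-*, 10--10, 10-11-, 101--1*, 101-1-*, 11--00, 11-0-0*, 11-01-*, 1100--*
[col 3] --101-, -01--1, -01-1-, -1-0-0, -1-01-, -100--, 0--0-1, 0--00-, 0-10--, 01-0--
Prime implicants: --101-, -01--1, -01-1-, -1-0-0, -1-01-, -100--, -11-00, 0--0-1, 0--00-, 0-1-01, 0-10--, 00--01, 01-0--, 010-10, 011-0-, 1--010, 1-0100, 1-1-11, 10--10, 10-11-, 1001-0, 11--00
PI chart (minterm → PIs covering it):
  0 | 0--00-  (sole → essential)
  1 | 0--0-1,0--00-,00--01
  3 | 0--0-1  (sole → essential)
  5 | 00--01  (sole → essential)
  8 | 0--00-,0-10--
  9 | -01--1,0--0-1,0--00-,0-1-01,0-10--,00--01
  10 | --101-,-01-1-,0-10--
  11 | --101-,-01--1,-01-1-,0--0-1,0-10--
  13 | -01--1,0-1-01,00--01
  14 | -01-1-  (sole → essential)
  15 | -01--1,-01-1-
  16 | -1-0-0,-100--,0--00-,01-0--
  17 | -100--,0--0-1,0--00-,01-0--
  18 | -1-0-0,-1-01-,-100--,01-0--,010-10
  19 | -1-01-,-100--,0--0-1,01-0--
  22 | 010-10  (sole → essential)
  24 | -1-0-0,-11-00,0--00-,0-10--,01-0--,011-0-
  25 | 0--0-1,0--00-,0-1-01,0-10--,01-0--,011-0-
  27 | --101-,-1-01-,0--0-1,0-10--,01-0--
  28 | -11-00,011-0-
  29 | 0-1-01,011-0-
  34 | 1--010,10--10
  36 | 1-0100,1001-0
  38 | 10--10,10-11-,1001-0
  39 | 10-11-  (sole → essential)
  41 | -01--1  (sole → essential)
  42 | --101-,-01-1-,1--010,10--10
  43 | --101-,-01--1,-01-1-,1-1-11
  45 | -01--1  (sole → essential)
  46 | -01-1-,10--10,10-11-
  47 | -01--1,-01-1-,1-1-11,10-11-
  48 | -1-0-0,-100--,11--00
  49 | -100--  (sole → essential)
  50 | -1-0-0,-1-01-,-100--,1--010
  51 | -1-01-,-100--
  52 | 1-0100,11--00
  56 | -1-0-0,-11-00,11--00
  58 | --101-,-1-0-0,-1-01-,1--010
  59 | --101-,-1-01-,1-1-11
  60 | -11-00,11--00
  63 | 1-1-11  (sole → essential)
Essential prime implicants: -01--1, -01-1-, -100--, 0--0-1, 0--00-, 00--01, 010-10, 1-1-11, 10-11-

9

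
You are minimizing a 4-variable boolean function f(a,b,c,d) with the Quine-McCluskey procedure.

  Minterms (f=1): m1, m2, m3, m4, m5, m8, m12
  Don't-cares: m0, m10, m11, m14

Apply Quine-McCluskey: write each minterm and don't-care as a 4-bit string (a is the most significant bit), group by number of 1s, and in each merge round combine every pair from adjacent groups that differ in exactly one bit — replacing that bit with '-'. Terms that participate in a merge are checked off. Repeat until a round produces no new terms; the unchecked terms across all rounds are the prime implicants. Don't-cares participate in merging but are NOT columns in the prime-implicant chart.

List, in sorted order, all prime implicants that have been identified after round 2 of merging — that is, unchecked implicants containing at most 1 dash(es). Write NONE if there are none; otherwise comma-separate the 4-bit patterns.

NONE

size-2^0 implicants → 0000(✓)  0001(✓)  0010(✓)  0011(✓)  0100(✓)  0101(✓)  1000(✓)  1010(✓)  1011(✓)  1100(✓)  1110(✓)
size-2^1 implicants → -000(✓)  -010(✓)  -011(✓)  -100(✓)  0-00(✓)  0-01(✓)  00-0(✓)  00-1(✓)  000-(✓)  001-(✓)  010-(✓)  1-00(✓)  1-10(✓)  10-0(✓)  101-(✓)  11-0(✓)
size-2^2 implicants → --00  -0-0  -01-  0-0-  00--  1--0
Unchecked terms (primes): --00, -0-0, -01-, 0-0-, 00--, 1--0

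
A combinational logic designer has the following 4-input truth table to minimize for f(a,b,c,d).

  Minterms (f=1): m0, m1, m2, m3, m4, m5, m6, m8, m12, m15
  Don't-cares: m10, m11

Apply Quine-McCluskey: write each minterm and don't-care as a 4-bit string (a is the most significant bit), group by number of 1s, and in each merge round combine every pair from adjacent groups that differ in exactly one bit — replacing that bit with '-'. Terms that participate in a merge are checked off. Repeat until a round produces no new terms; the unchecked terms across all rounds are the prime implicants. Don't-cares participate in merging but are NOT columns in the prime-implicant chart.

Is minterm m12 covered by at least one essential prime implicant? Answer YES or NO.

YES

size-2^0 implicants → 0000(✓)  0001(✓)  0010(✓)  0011(✓)  0100(✓)  0101(✓)  0110(✓)  1000(✓)  1010(✓)  1011(✓)  1100(✓)  1111(✓)
size-2^1 implicants → -000(✓)  -010(✓)  -011(✓)  -100(✓)  0-00(✓)  0-01(✓)  0-10(✓)  00-0(✓)  00-1(✓)  000-(✓)  001-(✓)  01-0(✓)  010-(✓)  1-00(✓)  1-11  10-0(✓)  101-(✓)
size-2^2 implicants → --00  -0-0  -01-  0--0  0-0-  00--
Unchecked terms (primes): --00, -0-0, -01-, 0--0, 0-0-, 00--, 1-11
Minterm coverage:
  m0 ⊆ --00,-0-0,0--0,0-0-,00--
  m1 ⊆ 0-0-,00--
  m2 ⊆ -0-0,-01-,0--0,00--
  m3 ⊆ -01-,00--
  m4 ⊆ --00,0--0,0-0-
  m5 ⊆ 0-0- [E]
  m6 ⊆ 0--0 [E]
  m8 ⊆ --00,-0-0
  m12 ⊆ --00 [E]
  m15 ⊆ 1-11 [E]
E = {--00, 0--0, 0-0-, 1-11}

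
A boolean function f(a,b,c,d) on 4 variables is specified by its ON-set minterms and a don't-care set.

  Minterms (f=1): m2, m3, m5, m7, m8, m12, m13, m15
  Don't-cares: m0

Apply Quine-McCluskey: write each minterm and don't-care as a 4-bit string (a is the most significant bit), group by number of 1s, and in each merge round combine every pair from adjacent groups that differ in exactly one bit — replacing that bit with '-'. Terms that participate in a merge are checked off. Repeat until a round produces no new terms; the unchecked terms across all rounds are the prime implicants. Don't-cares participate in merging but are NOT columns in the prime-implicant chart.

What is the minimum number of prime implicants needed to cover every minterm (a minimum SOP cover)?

3

size-2^0 implicants → 0000(✓)  0010(✓)  0011(✓)  0101(✓)  0111(✓)  1000(✓)  1100(✓)  1101(✓)  1111(✓)
size-2^1 implicants → -000  -101(✓)  -111(✓)  0-11  00-0  001-  01-1(✓)  1-00  11-1(✓)  110-
size-2^2 implicants → -1-1
Unchecked terms (primes): -000, -1-1, 0-11, 00-0, 001-, 1-00, 110-
Minterm coverage:
  m2 ⊆ 00-0,001-
  m3 ⊆ 0-11,001-
  m5 ⊆ -1-1 [E]
  m7 ⊆ -1-1,0-11
  m8 ⊆ -000,1-00
  m12 ⊆ 1-00,110-
  m13 ⊆ -1-1,110-
  m15 ⊆ -1-1 [E]
E = {-1-1}
Petrick residual → 001-, 1-00
Cover = bd + a'b'c + ac'd'  |cover|=3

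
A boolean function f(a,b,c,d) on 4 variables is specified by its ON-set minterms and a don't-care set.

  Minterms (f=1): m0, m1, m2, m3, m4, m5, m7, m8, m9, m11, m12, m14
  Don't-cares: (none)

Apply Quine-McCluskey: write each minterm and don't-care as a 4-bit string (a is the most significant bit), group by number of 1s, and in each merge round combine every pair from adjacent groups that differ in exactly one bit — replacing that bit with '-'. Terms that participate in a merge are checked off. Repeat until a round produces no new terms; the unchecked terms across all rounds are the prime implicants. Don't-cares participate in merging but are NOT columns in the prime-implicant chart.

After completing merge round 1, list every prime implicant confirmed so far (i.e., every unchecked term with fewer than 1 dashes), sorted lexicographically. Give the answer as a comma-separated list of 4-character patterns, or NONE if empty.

size-2^0 implicants → 0000(✓)  0001(✓)  0010(✓)  0011(✓)  0100(✓)  0101(✓)  0111(✓)  1000(✓)  1001(✓)  1011(✓)  1100(✓)  1110(✓)
size-2^1 implicants → -000(✓)  -001(✓)  -011(✓)  -100(✓)  0-00(✓)  0-01(✓)  0-11(✓)  00-0(✓)  00-1(✓)  000-(✓)  001-(✓)  01-1(✓)  010-(✓)  1-00(✓)  10-1(✓)  100-(✓)  11-0
size-2^2 implicants → --00  -0-1  -00-  0--1  0-0-  00--
Unchecked terms (primes): --00, -0-1, -00-, 0--1, 0-0-, 00--, 11-0

NONE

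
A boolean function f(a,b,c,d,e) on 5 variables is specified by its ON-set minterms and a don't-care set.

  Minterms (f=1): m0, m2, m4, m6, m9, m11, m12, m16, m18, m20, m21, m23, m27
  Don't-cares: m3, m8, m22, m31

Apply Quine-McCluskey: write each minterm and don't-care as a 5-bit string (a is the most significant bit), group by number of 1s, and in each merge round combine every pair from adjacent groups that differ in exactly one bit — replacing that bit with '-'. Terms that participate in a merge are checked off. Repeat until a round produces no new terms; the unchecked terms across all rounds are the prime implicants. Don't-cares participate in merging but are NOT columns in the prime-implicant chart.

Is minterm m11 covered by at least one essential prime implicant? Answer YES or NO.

NO

Round 0: 00000✓ 00010✓ 00011✓ 00100✓ 00110✓ 01000✓ 01001✓ 01011✓ 01100✓ 10000✓ 10010✓ 10100✓ 10101✓ 10110✓ 10111✓ 11011✓ 11111✓
Round 1: -0000✓ -0010✓ -0100✓ -0110✓ -1011 0-000✓ 0-011 0-100✓ 00-00✓ 00-10✓ 000-0✓ 0001- 001-0✓ 01-00✓ 010-1 0100- 1-111 10-00✓ 10-10✓ 100-0✓ 101-0✓ 101-1✓ 1010-✓ 1011-✓ 11-11
Round 2: -0-00✓ -0-10✓ -00-0✓ -01-0✓ 0--00 00--0✓ 10--0✓ 101--
Round 3: -0--0
PIs = {-0--0, -1011, 0--00, 0-011, 0001-, 010-1, 0100-, 1-111, 101--, 11-11}
Coverage chart:
  m0: -0--0,0--00
  m2: -0--0,0001-
  m4: -0--0,0--00
  m6: -0--0 ←essential
  m9: 010-1,0100-
  m11: -1011,0-011,010-1
  m12: 0--00 ←essential
  m16: -0--0 ←essential
  m18: -0--0 ←essential
  m20: -0--0,101--
  m21: 101-- ←essential
  m23: 1-111,101--
  m27: -1011,11-11
Essential: -0--0, 0--00, 101--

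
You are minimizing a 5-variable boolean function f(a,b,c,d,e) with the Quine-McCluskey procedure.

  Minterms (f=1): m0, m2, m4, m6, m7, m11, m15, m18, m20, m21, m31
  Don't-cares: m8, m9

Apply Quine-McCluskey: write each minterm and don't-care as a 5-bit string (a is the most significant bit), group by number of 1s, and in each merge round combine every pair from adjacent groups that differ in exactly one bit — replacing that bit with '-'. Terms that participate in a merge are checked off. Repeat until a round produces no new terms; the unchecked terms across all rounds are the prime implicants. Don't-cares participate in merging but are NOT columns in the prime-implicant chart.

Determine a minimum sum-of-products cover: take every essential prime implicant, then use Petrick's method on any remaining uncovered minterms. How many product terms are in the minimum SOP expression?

size-2^0 implicants → 00000(✓)  00010(✓)  00100(✓)  00110(✓)  00111(✓)  01000(✓)  01001(✓)  01011(✓)  01111(✓)  10010(✓)  10100(✓)  10101(✓)  11111(✓)
size-2^1 implicants → -0010  -0100  -1111  0-000  0-111  00-00(✓)  00-10(✓)  000-0(✓)  001-0(✓)  0011-  01-11  010-1  0100-  1010-
size-2^2 implicants → 00--0
Unchecked terms (primes): -0010, -0100, -1111, 0-000, 0-111, 00--0, 0011-, 01-11, 010-1, 0100-, 1010-
Minterm coverage:
  m0 ⊆ 0-000,00--0
  m2 ⊆ -0010,00--0
  m4 ⊆ -0100,00--0
  m6 ⊆ 00--0,0011-
  m7 ⊆ 0-111,0011-
  m11 ⊆ 01-11,010-1
  m15 ⊆ -1111,0-111,01-11
  m18 ⊆ -0010 [E]
  m20 ⊆ -0100,1010-
  m21 ⊆ 1010- [E]
  m31 ⊆ -1111 [E]
E = {-0010, -1111, 1010-}
Petrick residual → 0-111, 00--0, 01-11
Cover = b'c'de' + bcde + a'cde + a'b'e' + a'bde + ab'cd'  |cover|=6

6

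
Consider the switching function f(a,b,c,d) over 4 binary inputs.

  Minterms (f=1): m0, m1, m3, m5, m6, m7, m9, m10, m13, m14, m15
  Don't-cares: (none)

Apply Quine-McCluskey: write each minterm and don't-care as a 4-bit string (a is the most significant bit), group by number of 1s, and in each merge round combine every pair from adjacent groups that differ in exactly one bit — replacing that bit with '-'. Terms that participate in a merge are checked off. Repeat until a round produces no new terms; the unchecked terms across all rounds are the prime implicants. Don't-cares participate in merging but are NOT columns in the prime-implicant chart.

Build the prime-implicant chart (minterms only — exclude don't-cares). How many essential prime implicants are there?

5

[col 0] 0000*, 0001*, 0011*, 0101*, 0110*, 0111*, 1001*, 1010*, 1101*, 1110*, 1111*
[col 1] -001*, -101*, -110*, -111*, 0-01*, 0-11*, 00-1*, 000-, 01-1*, 011-*, 1-01*, 1-10, 11-1*, 111-*
[col 2] --01, -1-1, -11-, 0--1
Prime implicants: --01, -1-1, -11-, 0--1, 000-, 1-10
PI chart (minterm → PIs covering it):
  0 | 000-  (sole → essential)
  1 | --01,0--1,000-
  3 | 0--1  (sole → essential)
  5 | --01,-1-1,0--1
  6 | -11-  (sole → essential)
  7 | -1-1,-11-,0--1
  9 | --01  (sole → essential)
  10 | 1-10  (sole → essential)
  13 | --01,-1-1
  14 | -11-,1-10
  15 | -1-1,-11-
Essential prime implicants: --01, -11-, 0--1, 000-, 1-10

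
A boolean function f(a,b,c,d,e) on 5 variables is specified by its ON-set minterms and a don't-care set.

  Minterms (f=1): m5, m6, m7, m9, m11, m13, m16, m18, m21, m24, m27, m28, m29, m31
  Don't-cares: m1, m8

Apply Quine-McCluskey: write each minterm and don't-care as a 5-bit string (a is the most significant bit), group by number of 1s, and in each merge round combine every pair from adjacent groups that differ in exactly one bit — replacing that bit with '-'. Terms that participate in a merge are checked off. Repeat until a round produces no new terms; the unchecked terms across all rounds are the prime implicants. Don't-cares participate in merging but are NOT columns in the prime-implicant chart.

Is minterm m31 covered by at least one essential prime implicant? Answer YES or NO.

Round 0: 00001✓ 00101✓ 00110✓ 00111✓ 01000✓ 01001✓ 01011✓ 01101✓ 10000✓ 10010✓ 10101✓ 11000✓ 11011✓ 11100✓ 11101✓ 11111✓
Round 1: -0101✓ -1000 -1011 -1101✓ 0-001✓ 0-101✓ 00-01✓ 001-1 0011- 01-01✓ 010-1 0100- 1-000 1-101✓ 100-0 11-00 11-11 111-1 1110-
Round 2: --101 0--01
PIs = {--101, -1000, -1011, 0--01, 001-1, 0011-, 010-1, 0100-, 1-000, 100-0, 11-00, 11-11, 111-1, 1110-}
Coverage chart:
  m5: --101,0--01,001-1
  m6: 0011- ←essential
  m7: 001-1,0011-
  m9: 0--01,010-1,0100-
  m11: -1011,010-1
  m13: --101,0--01
  m16: 1-000,100-0
  m18: 100-0 ←essential
  m21: --101 ←essential
  m24: -1000,1-000,11-00
  m27: -1011,11-11
  m28: 11-00,1110-
  m29: --101,111-1,1110-
  m31: 11-11,111-1
Essential: --101, 0011-, 100-0

NO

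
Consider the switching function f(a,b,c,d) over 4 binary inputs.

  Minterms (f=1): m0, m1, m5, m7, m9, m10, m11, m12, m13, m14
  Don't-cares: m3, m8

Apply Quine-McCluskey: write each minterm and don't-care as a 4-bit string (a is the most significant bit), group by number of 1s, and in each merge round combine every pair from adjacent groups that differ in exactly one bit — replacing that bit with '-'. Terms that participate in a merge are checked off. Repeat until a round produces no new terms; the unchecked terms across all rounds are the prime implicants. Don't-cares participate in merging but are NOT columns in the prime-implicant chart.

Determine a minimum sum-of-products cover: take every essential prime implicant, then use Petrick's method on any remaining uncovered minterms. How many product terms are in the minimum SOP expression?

Round 0: 0000✓ 0001✓ 0011✓ 0101✓ 0111✓ 1000✓ 1001✓ 1010✓ 1011✓ 1100✓ 1101✓ 1110✓
Round 1: -000✓ -001✓ -011✓ -101✓ 0-01✓ 0-11✓ 00-1✓ 000-✓ 01-1✓ 1-00✓ 1-01✓ 1-10✓ 10-0✓ 10-1✓ 100-✓ 101-✓ 11-0✓ 110-✓
Round 2: --01 -0-1 -00- 0--1 1--0 1-0- 10--
PIs = {--01, -0-1, -00-, 0--1, 1--0, 1-0-, 10--}
Coverage chart:
  m0: -00- ←essential
  m1: --01,-0-1,-00-,0--1
  m5: --01,0--1
  m7: 0--1 ←essential
  m9: --01,-0-1,-00-,1-0-,10--
  m10: 1--0,10--
  m11: -0-1,10--
  m12: 1--0,1-0-
  m13: --01,1-0-
  m14: 1--0 ←essential
Essential: -00-, 0--1, 1--0
Petrick residual → --01, -0-1
Min cover (5 terms): c'd + b'd + b'c' + a'd + ad'

5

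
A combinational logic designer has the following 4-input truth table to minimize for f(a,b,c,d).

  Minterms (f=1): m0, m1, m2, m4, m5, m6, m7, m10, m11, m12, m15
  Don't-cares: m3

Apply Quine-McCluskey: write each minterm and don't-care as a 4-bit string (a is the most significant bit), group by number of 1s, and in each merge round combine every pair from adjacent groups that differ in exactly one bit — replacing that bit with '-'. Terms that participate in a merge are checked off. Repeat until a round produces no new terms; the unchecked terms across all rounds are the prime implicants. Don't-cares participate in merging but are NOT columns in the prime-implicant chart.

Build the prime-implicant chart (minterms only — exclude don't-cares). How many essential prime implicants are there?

4

Round 0: 0000✓ 0001✓ 0010✓ 0011✓ 0100✓ 0101✓ 0110✓ 0111✓ 1010✓ 1011✓ 1100✓ 1111✓
Round 1: -010✓ -011✓ -100 -111✓ 0-00✓ 0-01✓ 0-10✓ 0-11✓ 00-0✓ 00-1✓ 000-✓ 001-✓ 01-0✓ 01-1✓ 010-✓ 011-✓ 1-11✓ 101-✓
Round 2: --11 -01- 0--0✓ 0--1✓ 0-0-✓ 0-1-✓ 00--✓ 01--✓
Round 3: 0---
PIs = {--11, -01-, -100, 0---}
Coverage chart:
  m0: 0--- ←essential
  m1: 0--- ←essential
  m2: -01-,0---
  m4: -100,0---
  m5: 0--- ←essential
  m6: 0--- ←essential
  m7: --11,0---
  m10: -01- ←essential
  m11: --11,-01-
  m12: -100 ←essential
  m15: --11 ←essential
Essential: --11, -01-, -100, 0---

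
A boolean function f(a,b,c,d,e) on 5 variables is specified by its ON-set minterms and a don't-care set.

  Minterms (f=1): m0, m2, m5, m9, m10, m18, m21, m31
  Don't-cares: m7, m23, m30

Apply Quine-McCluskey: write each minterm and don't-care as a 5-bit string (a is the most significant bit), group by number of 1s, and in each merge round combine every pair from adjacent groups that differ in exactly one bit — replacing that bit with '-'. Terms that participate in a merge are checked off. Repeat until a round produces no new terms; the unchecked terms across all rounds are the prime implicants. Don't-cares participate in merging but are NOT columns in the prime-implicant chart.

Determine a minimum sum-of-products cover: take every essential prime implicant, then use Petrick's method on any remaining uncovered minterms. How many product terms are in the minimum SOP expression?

6

size-2^0 implicants → 00000(✓)  00010(✓)  00101(✓)  00111(✓)  01001  01010(✓)  10010(✓)  10101(✓)  10111(✓)  11110(✓)  11111(✓)
size-2^1 implicants → -0010  -0101(✓)  -0111(✓)  0-010  000-0  001-1(✓)  1-111  101-1(✓)  1111-
size-2^2 implicants → -01-1
Unchecked terms (primes): -0010, -01-1, 0-010, 000-0, 01001, 1-111, 1111-
Minterm coverage:
  m0 ⊆ 000-0 [E]
  m2 ⊆ -0010,0-010,000-0
  m5 ⊆ -01-1 [E]
  m9 ⊆ 01001 [E]
  m10 ⊆ 0-010 [E]
  m18 ⊆ -0010 [E]
  m21 ⊆ -01-1 [E]
  m31 ⊆ 1-111,1111-
E = {-0010, -01-1, 0-010, 000-0, 01001}
Petrick residual → 1-111
Cover = b'c'de' + b'ce + a'c'de' + a'b'c'e' + a'bc'd'e + acde  |cover|=6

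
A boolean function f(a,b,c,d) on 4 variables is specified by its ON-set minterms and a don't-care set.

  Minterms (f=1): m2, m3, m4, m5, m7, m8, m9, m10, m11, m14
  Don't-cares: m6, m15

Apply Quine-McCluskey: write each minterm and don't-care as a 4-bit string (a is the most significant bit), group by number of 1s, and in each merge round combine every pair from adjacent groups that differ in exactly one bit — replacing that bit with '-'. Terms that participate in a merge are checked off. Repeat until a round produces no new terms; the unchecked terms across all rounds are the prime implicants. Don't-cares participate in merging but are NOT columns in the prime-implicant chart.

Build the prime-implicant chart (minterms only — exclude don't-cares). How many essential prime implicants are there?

3

[col 0] 0010*, 0011*, 0100*, 0101*, 0110*, 0111*, 1000*, 1001*, 1010*, 1011*, 1110*, 1111*
[col 1] -010*, -011*, -110*, -111*, 0-10*, 0-11*, 001-*, 01-0*, 01-1*, 010-*, 011-*, 1-10*, 1-11*, 10-0*, 10-1*, 100-*, 101-*, 111-*
[col 2] --10*, --11*, -01-*, -11-*, 0-1-*, 01--, 1-1-*, 10--
[col 3] --1-
Prime implicants: --1-, 01--, 10--
PI chart (minterm → PIs covering it):
  2 | --1-  (sole → essential)
  3 | --1-  (sole → essential)
  4 | 01--  (sole → essential)
  5 | 01--  (sole → essential)
  7 | --1-,01--
  8 | 10--  (sole → essential)
  9 | 10--  (sole → essential)
  10 | --1-,10--
  11 | --1-,10--
  14 | --1-  (sole → essential)
Essential prime implicants: --1-, 01--, 10--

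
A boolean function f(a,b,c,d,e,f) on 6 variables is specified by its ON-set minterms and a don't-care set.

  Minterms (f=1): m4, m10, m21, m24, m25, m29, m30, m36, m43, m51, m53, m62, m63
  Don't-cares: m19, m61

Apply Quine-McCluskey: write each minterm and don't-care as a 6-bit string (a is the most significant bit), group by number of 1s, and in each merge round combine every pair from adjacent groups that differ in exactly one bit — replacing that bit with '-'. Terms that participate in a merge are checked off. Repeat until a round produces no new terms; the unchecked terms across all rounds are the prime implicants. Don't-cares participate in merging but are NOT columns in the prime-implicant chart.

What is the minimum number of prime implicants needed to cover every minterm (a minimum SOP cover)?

Round 0: 000100✓ 001010 010011✓ 010101✓ 011000✓ 011001✓ 011101✓ 011110✓ 100100✓ 101011 110011✓ 110101✓ 111101✓ 111110✓ 111111✓
Round 1: -00100 -10011 -10101✓ -11101✓ -11110 01-101✓ 011-01 01100- 11-101✓ 1111-1 11111-
Round 2: -1-101
PIs = {-00100, -1-101, -10011, -11110, 001010, 011-01, 01100-, 101011, 1111-1, 11111-}
Coverage chart:
  m4: -00100 ←essential
  m10: 001010 ←essential
  m21: -1-101 ←essential
  m24: 01100- ←essential
  m25: 011-01,01100-
  m29: -1-101,011-01
  m30: -11110 ←essential
  m36: -00100 ←essential
  m43: 101011 ←essential
  m51: -10011 ←essential
  m53: -1-101 ←essential
  m62: -11110,11111-
  m63: 1111-1,11111-
Essential: -00100, -1-101, -10011, -11110, 001010, 01100-, 101011
Petrick residual → 1111-1
Min cover (8 terms): b'c'de'f' + bde'f + bc'd'ef + bcdef' + a'b'cd'ef' + a'bcd'e' + ab'cd'ef + abcdf

8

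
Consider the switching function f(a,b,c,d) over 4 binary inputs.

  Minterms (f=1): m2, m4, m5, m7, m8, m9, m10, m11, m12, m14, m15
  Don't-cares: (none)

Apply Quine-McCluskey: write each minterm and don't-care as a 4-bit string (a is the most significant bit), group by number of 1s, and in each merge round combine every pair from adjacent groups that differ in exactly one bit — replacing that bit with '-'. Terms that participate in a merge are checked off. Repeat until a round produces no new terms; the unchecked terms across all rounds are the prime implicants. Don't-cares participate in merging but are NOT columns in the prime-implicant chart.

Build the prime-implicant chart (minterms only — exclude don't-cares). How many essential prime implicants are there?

Round 0: 0010✓ 0100✓ 0101✓ 0111✓ 1000✓ 1001✓ 1010✓ 1011✓ 1100✓ 1110✓ 1111✓
Round 1: -010 -100 -111 01-1 010- 1-00✓ 1-10✓ 1-11✓ 10-0✓ 10-1✓ 100-✓ 101-✓ 11-0✓ 111-✓
Round 2: 1--0 1-1- 10--
PIs = {-010, -100, -111, 01-1, 010-, 1--0, 1-1-, 10--}
Coverage chart:
  m2: -010 ←essential
  m4: -100,010-
  m5: 01-1,010-
  m7: -111,01-1
  m8: 1--0,10--
  m9: 10-- ←essential
  m10: -010,1--0,1-1-,10--
  m11: 1-1-,10--
  m12: -100,1--0
  m14: 1--0,1-1-
  m15: -111,1-1-
Essential: -010, 10--

2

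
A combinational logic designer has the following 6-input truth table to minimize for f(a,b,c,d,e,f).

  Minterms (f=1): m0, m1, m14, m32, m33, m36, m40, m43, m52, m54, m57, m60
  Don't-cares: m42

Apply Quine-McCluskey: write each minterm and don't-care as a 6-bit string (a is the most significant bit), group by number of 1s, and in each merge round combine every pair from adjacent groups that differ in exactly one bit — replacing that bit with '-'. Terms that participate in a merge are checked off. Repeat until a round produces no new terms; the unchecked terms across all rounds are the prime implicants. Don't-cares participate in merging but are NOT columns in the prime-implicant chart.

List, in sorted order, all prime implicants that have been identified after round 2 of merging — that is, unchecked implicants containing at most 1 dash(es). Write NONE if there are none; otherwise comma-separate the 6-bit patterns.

[col 0] 000000*, 000001*, 001110, 100000*, 100001*, 100100*, 101000*, 101010*, 101011*, 110100*, 110110*, 111001, 111100*
[col 1] -00000*, -00001*, 00000-*, 1-0100, 10-000, 100-00, 10000-*, 1010-0, 10101-, 11-100, 1101-0
[col 2] -0000-
Prime implicants: -0000-, 001110, 1-0100, 10-000, 100-00, 1010-0, 10101-, 11-100, 1101-0, 111001

001110, 1-0100, 10-000, 100-00, 1010-0, 10101-, 11-100, 1101-0, 111001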